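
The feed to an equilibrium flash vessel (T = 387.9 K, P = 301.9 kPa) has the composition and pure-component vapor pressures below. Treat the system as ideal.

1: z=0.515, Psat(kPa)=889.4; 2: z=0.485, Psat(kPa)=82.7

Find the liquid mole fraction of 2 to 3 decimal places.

Raoult's law: Kᵢ = Pᵢˢᵃᵗ/P = Pᵢˢᵃᵗ/301.9.
  K_1 = 889.4/301.9 = 2.94601, K_2 = 82.7/301.9 = 0.27393
Rachford–Rice: g(ψ) = Σ zᵢ(Kᵢ−1)/(1+ψ(Kᵢ−1)) = 0.
g(0) = ΣzᵢKᵢ − 1 = 0.650 and g(1) = 1 − Σzᵢ/Kᵢ = -0.945, so a root lies in (0, 1).
Binary case is linear: z₁(K₁−1)(1+ψ(K₂−1)) + z₂(K₂−1)(1+ψ(K₁−1)) = 0
⇒ ψ = [z₁(K₁−1)+z₂(K₂−1)] / [−(K₁−1)(K₂−1)] = 0.6501/1.4129 = 0.460
Compositions from xᵢ = zᵢ/(1+ψ(Kᵢ−1)), yᵢ = Kᵢxᵢ:
  1: x = 0.272, y = 0.801
  2: x = 0.728, y = 0.199

x_2 = 0.728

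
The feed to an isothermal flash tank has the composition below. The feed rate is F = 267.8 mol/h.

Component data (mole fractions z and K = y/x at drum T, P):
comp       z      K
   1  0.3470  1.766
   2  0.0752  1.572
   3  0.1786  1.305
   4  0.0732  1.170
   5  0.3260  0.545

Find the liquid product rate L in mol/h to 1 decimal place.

Rachford–Rice: g(β) = Σ zᵢ(Kᵢ−1)/(1+β(Kᵢ−1)) = 0.
Feasibility: ΣzᵢKᵢ = 1.2274, Σzᵢ/Kᵢ = 1.0419 — both > 1, two phases present.
Newton–Raphson from β = 0.33:
  β = 0.3300: g = 0.13509, g' = -0.2562 → β = 0.8573
  β = 0.8573: g = 0.00015, g' = -0.2787 → β = 0.8579
Converged at β = 0.8579.
Then V = β·F = 0.8579·267.8 = 229.7 mol/h and L = F − V = 38.1 mol/h.

L = 38.1 mol/h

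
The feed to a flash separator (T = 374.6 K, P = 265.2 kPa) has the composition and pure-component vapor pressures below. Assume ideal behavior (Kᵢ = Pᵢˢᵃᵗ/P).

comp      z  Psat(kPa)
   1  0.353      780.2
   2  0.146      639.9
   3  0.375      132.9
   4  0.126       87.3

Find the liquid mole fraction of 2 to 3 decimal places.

x_2 = 0.077

Raoult's law: Kᵢ = Pᵢˢᵃᵗ/P = Pᵢˢᵃᵗ/265.2.
  K_1 = 780.2/265.2 = 2.94193, K_2 = 639.9/265.2 = 2.41290, K_3 = 132.9/265.2 = 0.50113, K_4 = 87.3/265.2 = 0.32919
Material balance + equilibrium reduce to Σ zᵢ(Kᵢ−1)/(1+ψ(Kᵢ−1)) = 0.
Feasibility: ΣzᵢKᵢ = 1.620, Σzᵢ/Kᵢ = 1.312 — both > 1, two phases present.
Iterate (Newton) starting at ψ = 0.5:
  ψ = 0.500: g = 0.0923, g' = -0.737 → ψ = 0.625
  ψ = 0.625: g = 0.0017, g' = -0.719 → ψ = 0.628
Converged at ψ = 0.628.
Compositions from xᵢ = zᵢ/(1+ψ(Kᵢ−1)), yᵢ = Kᵢxᵢ:
  1: x = 0.159, y = 0.468
  2: x = 0.077, y = 0.187
  3: x = 0.546, y = 0.274
  4: x = 0.218, y = 0.072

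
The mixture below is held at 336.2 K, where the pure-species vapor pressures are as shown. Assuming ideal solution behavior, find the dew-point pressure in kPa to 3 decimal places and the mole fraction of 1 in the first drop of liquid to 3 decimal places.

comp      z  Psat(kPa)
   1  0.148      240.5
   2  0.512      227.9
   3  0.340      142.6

At the dew point ψ → 1, so Σzᵢ/Kᵢ = 1 with Kᵢ = Pᵢˢᵃᵗ/P ⇒ 1/P = Σzᵢ/Pᵢˢᵃᵗ.
1/P = 0.148/240.5 + 0.512/227.9 + 0.340/142.6 = 0.005246 ⇒ P = 190.611 kPa
xᵢ = zᵢP/Pᵢˢᵃᵗ ⇒ x_1 = 0.148·190.611/240.5 = 0.117

Pdew = 190.611 kPa, x_1 = 0.117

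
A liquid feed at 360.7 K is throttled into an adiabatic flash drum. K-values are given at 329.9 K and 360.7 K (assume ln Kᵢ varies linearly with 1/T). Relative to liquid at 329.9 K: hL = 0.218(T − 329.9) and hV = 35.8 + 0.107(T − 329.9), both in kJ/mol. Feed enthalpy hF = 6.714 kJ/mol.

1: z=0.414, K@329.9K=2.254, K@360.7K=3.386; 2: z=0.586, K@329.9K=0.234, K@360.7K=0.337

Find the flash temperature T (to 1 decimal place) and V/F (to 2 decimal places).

Adiabatic flash: solve Rachford–Rice at each trial T, then check hF = ψ·hV(T) + (1−ψ)·hL(T).
  T = 329.9 K: K = (2.254, 0.234), RR gives ψ = 0.073, H_out = 2.619 kJ/mol
  T = 360.7 K: K = (3.386, 0.337), RR gives ψ = 0.379, H_out = 18.982 kJ/mol
  T = 345.3 K: K = (2.788, 0.283), RR gives ψ = 0.250, H_out = 11.870 kJ/mol
  T = 337.6 K: K = (2.513, 0.258), RR gives ψ = 0.171, H_out = 7.639 kJ/mol
  T = 333.8 K: K = (2.383, 0.246), RR gives ψ = 0.125, H_out = 5.284 kJ/mol
  T = 335.7 K: K = (2.447, 0.252), RR gives ψ = 0.149, H_out = 6.488 kJ/mol
Linear interpolation between T = 335.7 (H_out = 6.488) and T = 337.6 (H_out = 7.639) on hF = 6.714 gives T ≈ 336.1 K, at which ψ = 0.15.

T = 336.1 K, V/F = 0.15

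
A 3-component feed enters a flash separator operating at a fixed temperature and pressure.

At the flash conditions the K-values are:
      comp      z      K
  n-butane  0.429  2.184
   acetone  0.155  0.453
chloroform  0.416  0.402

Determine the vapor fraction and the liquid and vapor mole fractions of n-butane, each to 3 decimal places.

Iterate (Newton) starting at ψ = 0.44:
  ψ = 0.440: g = -0.1153, g' = -0.614 → ψ = 0.252
Converged at ψ = 0.252.
Compositions from xᵢ = zᵢ/(1+ψ(Kᵢ−1)), yᵢ = Kᵢxᵢ:
  n-butane: x = 0.330, y = 0.722
  acetone: x = 0.180, y = 0.081
  chloroform: x = 0.490, y = 0.197

ψ = 0.252, x_n-butane = 0.330, y_n-butane = 0.722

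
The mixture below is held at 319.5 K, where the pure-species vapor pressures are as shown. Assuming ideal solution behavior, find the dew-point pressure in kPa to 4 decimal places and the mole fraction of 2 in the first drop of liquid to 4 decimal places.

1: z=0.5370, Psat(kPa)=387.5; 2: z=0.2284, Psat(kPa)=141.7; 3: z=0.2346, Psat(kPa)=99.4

At the dew point ψ → 1, so Σzᵢ/Kᵢ = 1 with Kᵢ = Pᵢˢᵃᵗ/P ⇒ 1/P = Σzᵢ/Pᵢˢᵃᵗ.
1/P = 0.5370/387.5 + 0.2284/141.7 + 0.2346/99.4 = 0.0053578 ⇒ P = 186.6430 kPa
xᵢ = zᵢP/Pᵢˢᵃᵗ ⇒ x_2 = 0.2284·186.6430/141.7 = 0.3008

Pdew = 186.6430 kPa, x_2 = 0.3008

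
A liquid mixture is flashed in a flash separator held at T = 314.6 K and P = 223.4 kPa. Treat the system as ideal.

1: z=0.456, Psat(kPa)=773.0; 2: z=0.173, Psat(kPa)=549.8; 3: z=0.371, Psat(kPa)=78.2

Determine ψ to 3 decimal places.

ψ = 0.793

Raoult's law: Kᵢ = Pᵢˢᵃᵗ/P = Pᵢˢᵃᵗ/223.4.
  K_1 = 773.0/223.4 = 3.46016, K_2 = 549.8/223.4 = 2.46106, K_3 = 78.2/223.4 = 0.35004
Iterate (Newton) starting at ψ = 0.5:
  ψ = 0.500: g = 0.2919, g' = -1.022 → ψ = 0.786
  ψ = 0.786: g = 0.0076, g' = -1.055 → ψ = 0.793
Converged at ψ = 0.793.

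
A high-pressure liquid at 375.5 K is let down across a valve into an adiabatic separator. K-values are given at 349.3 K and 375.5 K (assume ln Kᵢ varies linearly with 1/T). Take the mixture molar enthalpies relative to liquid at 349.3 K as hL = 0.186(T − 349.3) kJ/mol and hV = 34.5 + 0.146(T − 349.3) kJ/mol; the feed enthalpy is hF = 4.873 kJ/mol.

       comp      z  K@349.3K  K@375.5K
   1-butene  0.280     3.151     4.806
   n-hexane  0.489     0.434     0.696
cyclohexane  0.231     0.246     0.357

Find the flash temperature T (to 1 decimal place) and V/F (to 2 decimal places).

T = 350.9 K, V/F = 0.13

Adiabatic flash: solve Rachford–Rice at each trial T, then check hF = ψ·hV(T) + (1−ψ)·hL(T).
  T = 349.3 K: K = (3.151, 0.434, 0.246), RR gives ψ = 0.112, H_out = 3.852 kJ/mol
  T = 375.5 K: K = (4.806, 0.696, 0.357), RR gives ψ = 0.465, H_out = 20.417 kJ/mol
  T = 362.4 K: K = (3.921, 0.554, 0.298), RR gives ψ = 0.279, H_out = 11.924 kJ/mol
  T = 355.9 K: K = (3.525, 0.492, 0.272), RR gives ψ = 0.197, H_out = 7.963 kJ/mol
  T = 352.6 K: K = (3.335, 0.462, 0.259), RR gives ψ = 0.155, H_out = 5.932 kJ/mol
  T = 351.0 K: K = (3.245, 0.448, 0.252), RR gives ψ = 0.134, H_out = 4.931 kJ/mol
Linear interpolation between T = 349.3 (H_out = 3.852) and T = 351.0 (H_out = 4.931) on hF = 4.873 gives T ≈ 350.9 K, at which ψ = 0.13.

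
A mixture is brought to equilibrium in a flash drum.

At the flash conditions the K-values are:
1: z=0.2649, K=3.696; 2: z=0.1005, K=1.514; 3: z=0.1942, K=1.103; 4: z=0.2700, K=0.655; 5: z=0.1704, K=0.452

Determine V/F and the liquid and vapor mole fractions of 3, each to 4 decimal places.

V/F = 0.7685, x_3 = 0.1800, y_3 = 0.1985

Iterate (Newton) starting at V/F = 0.31:
  V/F = 0.3100: g = 0.23618, g' = -0.7076 → V/F = 0.6438
  V/F = 0.6438: g = 0.05461, g' = -0.4494 → V/F = 0.7653
  V/F = 0.7653: g = 0.00136, g' = -0.4318 → V/F = 0.7685
Converged at V/F = 0.7685.
Compositions from xᵢ = zᵢ/(1+V/F(Kᵢ−1)), yᵢ = Kᵢxᵢ:
  1: x = 0.0862, y = 0.3187
  2: x = 0.0720, y = 0.1091
  3: x = 0.1800, y = 0.1985
  4: x = 0.3674, y = 0.2407
  5: x = 0.2944, y = 0.1330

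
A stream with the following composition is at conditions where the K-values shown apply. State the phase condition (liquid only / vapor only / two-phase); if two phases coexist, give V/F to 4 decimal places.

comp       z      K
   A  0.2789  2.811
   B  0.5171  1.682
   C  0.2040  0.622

vapor only

ΣzᵢKᵢ = 1.7806; Σzᵢ/Kᵢ = 0.7346.
Since Σzᵢ/Kᵢ < 1 the mixture is above its dew point — single vapor phase.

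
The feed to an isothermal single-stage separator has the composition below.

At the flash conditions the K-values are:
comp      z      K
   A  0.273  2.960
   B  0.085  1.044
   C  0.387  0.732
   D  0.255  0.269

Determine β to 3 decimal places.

Newton iteration, β⁰ = 0.6:
  β = 0.600: g = -0.2061, g' = -0.693 → β = 0.303
  β = 0.303: g = -0.0128, g' = -0.671 → β = 0.284
Converged at β = 0.284.

β = 0.284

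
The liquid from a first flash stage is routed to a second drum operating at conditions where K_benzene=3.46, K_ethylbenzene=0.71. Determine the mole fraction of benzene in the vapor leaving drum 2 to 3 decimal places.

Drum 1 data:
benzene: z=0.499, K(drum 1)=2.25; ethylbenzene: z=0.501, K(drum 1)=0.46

Drum 1:
Binary case is linear: z₁(K₁−1)(1+ψ₁(K₂−1)) + z₂(K₂−1)(1+ψ₁(K₁−1)) = 0
⇒ ψ₁ = [z₁(K₁−1)+z₂(K₂−1)] / [−(K₁−1)(K₂−1)] = 0.3532/0.6750 = 0.523
Drum-1 compositions:
  benzene: x = 0.302, y = 0.679
  ethylbenzene: x = 0.698, y = 0.321
Drum-2 feed = drum-1 liquid: z₂ = (0.3017, 0.6983).
Drum 2:
Material balance + equilibrium reduce to Σ zᵢ(Kᵢ−1)/(1+ψ₂(Kᵢ−1)) = 0.
Check two-phase: ΣzᵢKᵢ = 1.540 > 1 and Σzᵢ/Kᵢ = 1.071 > 1, so g(0) = 0.540 > 0 and g(1) = -0.071 < 0.
Binary case is linear: z₁(K₁−1)(1+ψ₂(K₂−1)) + z₂(K₂−1)(1+ψ₂(K₁−1)) = 0
⇒ ψ₂ = [z₁(K₁−1)+z₂(K₂−1)] / [−(K₁−1)(K₂−1)] = 0.5396/0.7134 = 0.756
  benzene: x = 0.105, y = 0.365
  ethylbenzene: x = 0.895, y = 0.635

y_benzene (drum 2) = 0.365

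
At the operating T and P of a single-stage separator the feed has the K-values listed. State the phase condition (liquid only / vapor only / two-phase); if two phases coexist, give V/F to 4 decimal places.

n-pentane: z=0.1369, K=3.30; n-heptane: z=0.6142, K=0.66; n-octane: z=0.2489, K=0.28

ΣzᵢKᵢ = 0.9268; Σzᵢ/Kᵢ = 1.8610.
Since ΣzᵢKᵢ < 1 the mixture is below its bubble point — single liquid phase.

liquid only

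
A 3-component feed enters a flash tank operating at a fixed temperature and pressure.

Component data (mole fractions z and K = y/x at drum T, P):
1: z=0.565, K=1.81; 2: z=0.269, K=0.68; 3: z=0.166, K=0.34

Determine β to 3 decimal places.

Rachford–Rice: g(β) = Σ zᵢ(Kᵢ−1)/(1+β(Kᵢ−1)) = 0.
Feasibility: ΣzᵢKᵢ = 1.262, Σzᵢ/Kᵢ = 1.196 — both > 1, two phases present.
Iterate (Newton) starting at β = 0.52:
  β = 0.520: g = 0.0519, g' = -0.391 → β = 0.653
  β = 0.653: g = -0.0020, g' = -0.426 → β = 0.648
Converged at β = 0.648.

β = 0.648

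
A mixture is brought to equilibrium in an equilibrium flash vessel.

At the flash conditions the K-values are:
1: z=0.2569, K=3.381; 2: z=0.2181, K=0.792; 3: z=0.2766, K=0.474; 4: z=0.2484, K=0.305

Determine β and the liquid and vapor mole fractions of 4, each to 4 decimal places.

Material balance + equilibrium reduce to Σ zᵢ(Kᵢ−1)/(1+β(Kᵢ−1)) = 0.
Feasibility: ΣzᵢKᵢ = 1.2482, Σzᵢ/Kᵢ = 1.7493 — both > 1, two phases present.
Iterate (Newton) starting at β = 0.5:
  β = 0.5000: g = -0.23338, g' = -0.7380 → β = 0.1838
  β = 0.1838: g = 0.01936, g' = -0.9664 → β = 0.2038
  β = 0.2038: g = 0.00038, g' = -0.9294 → β = 0.2042
Converged at β = 0.2042.
Compositions from xᵢ = zᵢ/(1+β(Kᵢ−1)), yᵢ = Kᵢxᵢ:
  1: x = 0.1729, y = 0.5844
  2: x = 0.2278, y = 0.1804
  3: x = 0.3099, y = 0.1469
  4: x = 0.2895, y = 0.0883

β = 0.2042, x_4 = 0.2895, y_4 = 0.0883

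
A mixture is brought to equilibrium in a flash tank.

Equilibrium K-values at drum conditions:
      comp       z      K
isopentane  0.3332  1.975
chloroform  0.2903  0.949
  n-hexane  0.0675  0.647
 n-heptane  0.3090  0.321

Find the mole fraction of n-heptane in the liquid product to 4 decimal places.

x_n-heptane = 0.3501

Material balance + equilibrium reduce to Σ zᵢ(Kᵢ−1)/(1+ψ(Kᵢ−1)) = 0.
Feasibility: ΣzᵢKᵢ = 1.0764, Σzᵢ/Kᵢ = 1.5416 — both > 1, two phases present.
Newton–Raphson from ψ = 0.61:
  ψ = 0.6100: g = -0.20009, g' = -0.5541 → ψ = 0.2489
  ψ = 0.2489: g = -0.03218, g' = -0.4223 → ψ = 0.1727
  ψ = 0.1727: g = 0.00005, g' = -0.4252 → ψ = 0.1728
Converged at ψ = 0.1728.
Compositions from xᵢ = zᵢ/(1+ψ(Kᵢ−1)), yᵢ = Kᵢxᵢ:
  isopentane: x = 0.2851, y = 0.5632
  chloroform: x = 0.2929, y = 0.2779
  n-hexane: x = 0.0719, y = 0.0465
  n-heptane: x = 0.3501, y = 0.1124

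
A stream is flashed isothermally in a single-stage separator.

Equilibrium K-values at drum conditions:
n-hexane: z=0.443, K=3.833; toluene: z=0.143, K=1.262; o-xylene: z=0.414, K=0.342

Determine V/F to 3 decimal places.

Rachford–Rice: g(V/F) = Σ zᵢ(Kᵢ−1)/(1+V/F(Kᵢ−1)) = 0.
g(0) = ΣzᵢKᵢ − 1 = 1.020 and g(1) = 1 − Σzᵢ/Kᵢ = -0.439, so a root lies in (0, 1).
Newton iteration, V/F⁰ = 0.5:
  V/F = 0.500: g = 0.1465, g' = -1.015 → V/F = 0.644
  V/F = 0.644: g = 0.0033, g' = -0.993 → V/F = 0.648
Converged at V/F = 0.648.

V/F = 0.648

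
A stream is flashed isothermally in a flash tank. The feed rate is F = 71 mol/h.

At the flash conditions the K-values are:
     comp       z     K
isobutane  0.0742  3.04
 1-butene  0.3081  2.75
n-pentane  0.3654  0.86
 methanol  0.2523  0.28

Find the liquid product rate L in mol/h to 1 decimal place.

L = 33.0 mol/h

Rachford–Rice: g(V/F) = Σ zᵢ(Kᵢ−1)/(1+V/F(Kᵢ−1)) = 0.
Feasibility: ΣzᵢKᵢ = 1.4577, Σzᵢ/Kᵢ = 1.4624 — both > 1, two phases present.
Newton iteration, V/F⁰ = 0.5:
  V/F = 0.5000: g = 0.02365, g' = -0.6717 → V/F = 0.5352
  V/F = 0.5352: g = -0.00007, g' = -0.6767 → V/F = 0.5351
Converged at V/F = 0.5351.
Then V = V/F·F = 0.5351·71 = 38.0 mol/h and L = F − V = 33.0 mol/h.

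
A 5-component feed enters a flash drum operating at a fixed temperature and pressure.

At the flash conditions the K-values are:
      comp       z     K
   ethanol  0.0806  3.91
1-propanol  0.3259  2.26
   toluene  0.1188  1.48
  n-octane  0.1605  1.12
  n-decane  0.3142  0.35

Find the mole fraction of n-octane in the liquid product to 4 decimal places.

Iterate (Newton) starting at V/F = 0.48:
  V/F = 0.4800: g = 0.12145, g' = -0.6203 → V/F = 0.6758
  V/F = 0.6758: g = -0.00249, g' = -0.6683 → V/F = 0.6721
Converged at V/F = 0.6720.
Compositions from xᵢ = zᵢ/(1+V/F(Kᵢ−1)), yᵢ = Kᵢxᵢ:
  ethanol: x = 0.0273, y = 0.1066
  1-propanol: x = 0.1765, y = 0.3988
  toluene: x = 0.0898, y = 0.1329
  n-octane: x = 0.1485, y = 0.1663
  n-decane: x = 0.5579, y = 0.1953

x_n-octane = 0.1485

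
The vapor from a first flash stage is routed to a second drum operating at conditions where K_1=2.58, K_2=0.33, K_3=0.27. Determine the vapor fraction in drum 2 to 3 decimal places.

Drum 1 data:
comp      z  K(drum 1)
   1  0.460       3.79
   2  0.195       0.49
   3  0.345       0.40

Drum 1:
Let ψ₁ = V/F and solve Σ zᵢ(Kᵢ−1)/(1+ψ₁(Kᵢ−1)) = 0.
Check two-phase: ΣzᵢKᵢ = 1.977 > 1 and Σzᵢ/Kᵢ = 1.382 > 1, so g(0) = 0.977 > 0 and g(1) = -0.382 < 0.
Iterate (Newton) starting at ψ₁ = 0.5:
  ψ₁ = 0.500: g = 0.1067, g' = -0.969 → ψ₁ = 0.610
  ψ₁ = 0.610: g = 0.0041, g' = -0.906 → ψ₁ = 0.615
Converged at ψ₁ = 0.615.
Drum-1 compositions:
  1: x = 0.169, y = 0.642
  2: x = 0.284, y = 0.139
  3: x = 0.547, y = 0.219
Drum-2 feed = drum-1 vapor: z₂ = (0.6422, 0.1392, 0.2186).
Drum 2:
Rachford–Rice: g(ψ₂) = Σ zᵢ(Kᵢ−1)/(1+ψ₂(Kᵢ−1)) = 0.
Feasibility: ΣzᵢKᵢ = 1.762, Σzᵢ/Kᵢ = 1.480 — both > 1, two phases present.
Iterate (Newton) starting at ψ₂ = 0.42:
  ψ₂ = 0.420: g = 0.2500, g' = -0.943 → ψ₂ = 0.685
  ψ₂ = 0.685: g = -0.0045, g' = -1.050 → ψ₂ = 0.681
Converged at ψ₂ = 0.681.
  1: x = 0.309, y = 0.798
  2: x = 0.256, y = 0.084
  3: x = 0.435, y = 0.117

V/F (drum 2) = 0.681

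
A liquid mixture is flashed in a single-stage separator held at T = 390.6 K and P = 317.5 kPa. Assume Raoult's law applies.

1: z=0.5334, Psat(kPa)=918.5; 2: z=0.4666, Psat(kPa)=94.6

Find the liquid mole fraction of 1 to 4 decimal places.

x_1 = 0.2705

Raoult's law: Kᵢ = Pᵢˢᵃᵗ/P = Pᵢˢᵃᵗ/317.5.
  K_1 = 918.5/317.5 = 2.892913, K_2 = 94.6/317.5 = 0.297953
Binary case is linear: z₁(K₁−1)(1+V/F(K₂−1)) + z₂(K₂−1)(1+V/F(K₁−1)) = 0
⇒ V/F = [z₁(K₁−1)+z₂(K₂−1)] / [−(K₁−1)(K₂−1)] = 0.68210/1.32891 = 0.5133
Compositions from xᵢ = zᵢ/(1+V/F(Kᵢ−1)), yᵢ = Kᵢxᵢ:
  1: x = 0.2705, y = 0.7827
  2: x = 0.7295, y = 0.2173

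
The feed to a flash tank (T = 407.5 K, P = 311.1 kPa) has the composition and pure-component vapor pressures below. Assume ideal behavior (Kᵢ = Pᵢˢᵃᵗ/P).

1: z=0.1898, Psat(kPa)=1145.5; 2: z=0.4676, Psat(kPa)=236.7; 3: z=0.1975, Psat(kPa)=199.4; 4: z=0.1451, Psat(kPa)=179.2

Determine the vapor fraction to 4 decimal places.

Raoult's law: Kᵢ = Pᵢˢᵃᵗ/P = Pᵢˢᵃᵗ/311.1.
  K_1 = 1145.5/311.1 = 3.682096, K_2 = 236.7/311.1 = 0.760849, K_3 = 199.4/311.1 = 0.640951, K_4 = 179.2/311.1 = 0.576021
Material balance + equilibrium reduce to Σ zᵢ(Kᵢ−1)/(1+ψ(Kᵢ−1)) = 0.
g(0) = ΣzᵢKᵢ − 1 = 0.2648 and g(1) = 1 − Σzᵢ/Kᵢ = -0.2262, so a root lies in (0, 1).
Iterate (Newton) starting at ψ = 0.5:
  ψ = 0.5000: g = -0.07406, g' = -0.3635 → ψ = 0.2962
  ψ = 0.2962: g = 0.01362, g' = -0.5210 → ψ = 0.3224
  ψ = 0.3224: g = 0.00039, g' = -0.4917 → ψ = 0.3232
Converged at ψ = 0.3232.

ψ = 0.3232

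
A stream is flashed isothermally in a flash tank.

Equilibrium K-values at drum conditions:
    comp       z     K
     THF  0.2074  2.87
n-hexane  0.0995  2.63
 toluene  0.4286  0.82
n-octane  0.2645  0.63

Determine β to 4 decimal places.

Newton–Raphson from β = 0.6:
  β = 0.6000: g = 0.05249, g' = -0.3059 → β = 0.7716
  β = 0.7716: g = 0.00405, g' = -0.2631 → β = 0.7870
Converged at β = 0.7870.

β = 0.7870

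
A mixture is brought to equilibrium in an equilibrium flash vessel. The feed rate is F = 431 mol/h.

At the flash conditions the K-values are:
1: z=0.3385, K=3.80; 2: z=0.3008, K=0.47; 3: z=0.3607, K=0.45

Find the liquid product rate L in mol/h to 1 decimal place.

Rachford–Rice: g(V/F) = Σ zᵢ(Kᵢ−1)/(1+V/F(Kᵢ−1)) = 0.
g(0) = ΣzᵢKᵢ − 1 = 0.5900 and g(1) = 1 − Σzᵢ/Kᵢ = -0.5306, so a root lies in (0, 1).
Newton–Raphson from V/F = 0.5:
  V/F = 0.5000: g = -0.09562, g' = -0.8247 → V/F = 0.3841
  V/F = 0.3841: g = 0.00501, g' = -0.9247 → V/F = 0.3895
Converged at V/F = 0.3895.
Then V = V/F·F = 0.3895·431 = 167.9 mol/h and L = F − V = 263.1 mol/h.

L = 263.1 mol/h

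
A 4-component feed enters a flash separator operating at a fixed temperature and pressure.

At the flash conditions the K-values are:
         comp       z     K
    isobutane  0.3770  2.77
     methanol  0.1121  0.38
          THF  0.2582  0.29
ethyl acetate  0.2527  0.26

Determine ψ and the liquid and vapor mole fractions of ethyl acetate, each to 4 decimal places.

Rachford–Rice: g(ψ) = Σ zᵢ(Kᵢ−1)/(1+ψ(Kᵢ−1)) = 0.
Check two-phase: ΣzᵢKᵢ = 1.2275 > 1 and Σzᵢ/Kᵢ = 2.2934 > 1, so g(0) = 0.2275 > 0 and g(1) = -1.2934 < 0.
Iterate (Newton) starting at ψ = 0.58:
  ψ = 0.5800: g = -0.41854, g' = -1.1936 → ψ = 0.2293
  ψ = 0.2293: g = -0.05060, g' = -1.0425 → ψ = 0.1808
  ψ = 0.1808: g = 0.00103, g' = -1.0882 → ψ = 0.1818
Converged at ψ = 0.1818.
Compositions from xᵢ = zᵢ/(1+ψ(Kᵢ−1)), yᵢ = Kᵢxᵢ:
  isobutane: x = 0.2852, y = 0.7901
  methanol: x = 0.1263, y = 0.0480
  THF: x = 0.2965, y = 0.0860
  ethyl acetate: x = 0.2920, y = 0.0759

ψ = 0.1818, x_ethyl acetate = 0.2920, y_ethyl acetate = 0.0759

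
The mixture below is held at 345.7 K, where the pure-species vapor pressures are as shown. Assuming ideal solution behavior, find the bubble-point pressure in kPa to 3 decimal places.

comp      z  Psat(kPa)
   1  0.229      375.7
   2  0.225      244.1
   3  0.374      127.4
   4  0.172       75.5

Pbub = 201.591 kPa

At the bubble point ψ → 0, so ΣzᵢKᵢ = 1 with Kᵢ = Pᵢˢᵃᵗ/P ⇒ P = ΣzᵢPᵢˢᵃᵗ.
P = 0.229·375.7 + 0.225·244.1 + 0.374·127.4 + 0.172·75.5 = 201.591 kPa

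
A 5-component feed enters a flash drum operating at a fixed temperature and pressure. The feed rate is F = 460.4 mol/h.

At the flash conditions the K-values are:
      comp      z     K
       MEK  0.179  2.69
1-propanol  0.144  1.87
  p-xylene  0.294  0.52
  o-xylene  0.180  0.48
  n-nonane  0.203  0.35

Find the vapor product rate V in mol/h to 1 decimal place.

Newton–Raphson from V/F = 0.4:
  V/F = 0.400: g = -0.1977, g' = -0.580 → V/F = 0.059
  V/F = 0.059: g = 0.0152, g' = -0.738 → V/F = 0.080
Converged at V/F = 0.080.
Then V = V/F·F = 0.0800·460.4 = 36.8 mol/h and L = F − V = 423.6 mol/h.

V = 36.8 mol/h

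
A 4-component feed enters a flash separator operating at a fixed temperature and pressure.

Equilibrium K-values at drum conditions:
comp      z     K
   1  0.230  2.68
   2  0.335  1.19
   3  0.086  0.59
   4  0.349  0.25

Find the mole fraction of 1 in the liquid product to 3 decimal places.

x_1 = 0.171

Iterate (Newton) starting at β = 0.5:
  β = 0.500: g = -0.1950, g' = -0.727 → β = 0.232
  β = 0.232: g = -0.0168, g' = -0.653 → β = 0.206
Converged at β = 0.206.
Compositions from xᵢ = zᵢ/(1+β(Kᵢ−1)), yᵢ = Kᵢxᵢ:
  1: x = 0.171, y = 0.458
  2: x = 0.322, y = 0.384
  3: x = 0.094, y = 0.055
  4: x = 0.413, y = 0.103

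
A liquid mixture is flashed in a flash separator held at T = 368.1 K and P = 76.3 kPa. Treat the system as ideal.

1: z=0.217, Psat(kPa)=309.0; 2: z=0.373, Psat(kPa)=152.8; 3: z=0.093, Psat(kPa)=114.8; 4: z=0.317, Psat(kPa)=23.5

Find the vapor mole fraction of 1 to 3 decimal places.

Raoult's law: Kᵢ = Pᵢˢᵃᵗ/P = Pᵢˢᵃᵗ/76.3.
  K_1 = 309.0/76.3 = 4.04980, K_2 = 152.8/76.3 = 2.00262, K_3 = 114.8/76.3 = 1.50459, K_4 = 23.5/76.3 = 0.30799
Material balance + equilibrium reduce to Σ zᵢ(Kᵢ−1)/(1+ψ(Kᵢ−1)) = 0.
g(0) = ΣzᵢKᵢ − 1 = 0.863 and g(1) = 1 − Σzᵢ/Kᵢ = -0.331, so a root lies in (0, 1).
Newton–Raphson from ψ = 0.37:
  ψ = 0.370: g = 0.3284, g' = -0.936 → ψ = 0.721
  ψ = 0.721: g = 0.0207, g' = -0.941 → ψ = 0.743
Converged at ψ = 0.743.
Compositions from xᵢ = zᵢ/(1+ψ(Kᵢ−1)), yᵢ = Kᵢxᵢ:
  1: x = 0.066, y = 0.269
  2: x = 0.214, y = 0.428
  3: x = 0.068, y = 0.102
  4: x = 0.652, y = 0.201

y_1 = 0.269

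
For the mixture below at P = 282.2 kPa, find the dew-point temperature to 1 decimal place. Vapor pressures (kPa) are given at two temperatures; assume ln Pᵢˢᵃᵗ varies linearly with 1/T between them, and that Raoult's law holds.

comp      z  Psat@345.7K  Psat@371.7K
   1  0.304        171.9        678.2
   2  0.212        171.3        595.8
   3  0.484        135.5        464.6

T = 357.9 K

Dew-point temperature: Σzᵢ·P/Pᵢˢᵃᵗ(T) = 1. Interpolate ln Pᵢˢᵃᵗ = aᵢ + bᵢ/T.
  T = 345.7 K: ΣzᵢP/Pᵢˢᵃᵗ = 1.8563
  T = 371.7 K: ΣzᵢP/Pᵢˢᵃᵗ = 0.5209
  T = 358.7 K: ΣzᵢP/Pᵢˢᵃᵗ = 0.9605
  T = 352.2 K: ΣzᵢP/Pᵢˢᵃᵗ = 1.3270
  T = 355.4 K: ΣzᵢP/Pᵢˢᵃᵗ = 1.1301
  T = 357.0 K: ΣzᵢP/Pᵢˢᵃᵗ = 1.0440
Interpolating between 357.0 K and 358.7 K gives T ≈ 357.9 K.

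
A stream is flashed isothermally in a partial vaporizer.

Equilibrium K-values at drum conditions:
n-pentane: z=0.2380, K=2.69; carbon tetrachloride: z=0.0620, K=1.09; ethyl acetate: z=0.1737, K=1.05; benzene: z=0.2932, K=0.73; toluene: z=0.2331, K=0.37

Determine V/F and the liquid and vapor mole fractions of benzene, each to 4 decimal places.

V/F = 0.3297, x_benzene = 0.3219, y_benzene = 0.2350

Material balance + equilibrium reduce to Σ zᵢ(Kᵢ−1)/(1+V/F(Kᵢ−1)) = 0.
Feasibility: ΣzᵢKᵢ = 1.1905, Σzᵢ/Kᵢ = 1.3424 — both > 1, two phases present.
Newton–Raphson from V/F = 0.5:
  V/F = 0.5000: g = -0.07408, g' = -0.4263 → V/F = 0.3262
  V/F = 0.3262: g = 0.00159, g' = -0.4556 → V/F = 0.3297
Converged at V/F = 0.3297.
Compositions from xᵢ = zᵢ/(1+V/F(Kᵢ−1)), yᵢ = Kᵢxᵢ:
  n-pentane: x = 0.1528, y = 0.4111
  carbon tetrachloride: x = 0.0602, y = 0.0656
  ethyl acetate: x = 0.1709, y = 0.1794
  benzene: x = 0.3219, y = 0.2350
  toluene: x = 0.2942, y = 0.1089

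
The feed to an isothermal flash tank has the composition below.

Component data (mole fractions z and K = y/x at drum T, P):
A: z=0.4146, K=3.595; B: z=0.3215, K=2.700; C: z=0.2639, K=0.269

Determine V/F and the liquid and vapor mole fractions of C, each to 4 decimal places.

Material balance + equilibrium reduce to Σ zᵢ(Kᵢ−1)/(1+V/F(Kᵢ−1)) = 0.
g(0) = ΣzᵢKᵢ − 1 = 1.4295 and g(1) = 1 − Σzᵢ/Kᵢ = -0.2154, so a root lies in (0, 1).
Newton iteration, V/F⁰ = 0.7:
  V/F = 0.7000: g = 0.23649, g' = -1.1371 → V/F = 0.9080
  V/F = 0.9080: g = -0.03824, g' = -1.6386 → V/F = 0.8846
  V/F = 0.8846: g = -0.00125, g' = -1.5348 → V/F = 0.8838
Converged at V/F = 0.8838.
Compositions from xᵢ = zᵢ/(1+V/F(Kᵢ−1)), yᵢ = Kᵢxᵢ:
  A: x = 0.1259, y = 0.4525
  B: x = 0.1285, y = 0.3469
  C: x = 0.7456, y = 0.2006

V/F = 0.8838, x_C = 0.7456, y_C = 0.2006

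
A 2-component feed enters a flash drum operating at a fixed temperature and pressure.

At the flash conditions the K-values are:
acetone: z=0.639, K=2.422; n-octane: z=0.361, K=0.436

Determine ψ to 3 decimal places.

ψ = 0.879

Newton iteration, ψ⁰ = 0.5:
  ψ = 0.500: g = 0.2475, g' = -0.664 → ψ = 0.873
  ψ = 0.873: g = 0.0045, g' = -0.703 → ψ = 0.879
Converged at ψ = 0.879.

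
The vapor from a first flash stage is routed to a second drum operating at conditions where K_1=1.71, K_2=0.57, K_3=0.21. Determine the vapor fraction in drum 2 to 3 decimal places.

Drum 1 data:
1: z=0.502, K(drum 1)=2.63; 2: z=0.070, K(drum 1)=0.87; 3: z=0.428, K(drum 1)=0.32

V/F (drum 2) = 0.619

Drum 1:
Let ψ₁ = V/F and solve Σ zᵢ(Kᵢ−1)/(1+ψ₁(Kᵢ−1)) = 0.
Feasibility: ΣzᵢKᵢ = 1.518, Σzᵢ/Kᵢ = 1.609 — both > 1, two phases present.
Iterate (Newton) starting at ψ₁ = 0.5:
  ψ₁ = 0.500: g = 0.0001, g' = -0.861 → ψ₁ = 0.500
Converged at ψ₁ = 0.500.
Drum-1 compositions:
  1: x = 0.277, y = 0.727
  2: x = 0.075, y = 0.065
  3: x = 0.649, y = 0.208
Drum-2 feed = drum-1 vapor: z₂ = (0.7273, 0.0651, 0.2075).
Drum 2:
Iterate (Newton) starting at ψ₂ = 0.36:
  ψ₂ = 0.360: g = 0.1490, g' = -0.502 → ψ₂ = 0.657
  ψ₂ = 0.657: g = -0.0275, g' = -0.753 → ψ₂ = 0.620
  ψ₂ = 0.620: g = -0.0011, g' = -0.697 → ψ₂ = 0.619
Converged at ψ₂ = 0.619.
  1: x = 0.505, y = 0.864
  2: x = 0.089, y = 0.051
  3: x = 0.406, y = 0.085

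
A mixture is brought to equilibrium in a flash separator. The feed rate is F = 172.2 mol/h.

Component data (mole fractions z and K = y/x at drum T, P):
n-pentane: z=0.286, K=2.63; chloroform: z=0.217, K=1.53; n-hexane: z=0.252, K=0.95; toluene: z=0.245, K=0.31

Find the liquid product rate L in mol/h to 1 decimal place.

L = 62.5 mol/h

Newton iteration, ψ⁰ = 0.5:
  ψ = 0.500: g = 0.0768, g' = -0.541 → ψ = 0.642
  ψ = 0.642: g = -0.0028, g' = -0.592 → ψ = 0.637
Converged at ψ = 0.637.
Then V = ψ·F = 0.6371·172.2 = 109.7 mol/h and L = F − V = 62.5 mol/h.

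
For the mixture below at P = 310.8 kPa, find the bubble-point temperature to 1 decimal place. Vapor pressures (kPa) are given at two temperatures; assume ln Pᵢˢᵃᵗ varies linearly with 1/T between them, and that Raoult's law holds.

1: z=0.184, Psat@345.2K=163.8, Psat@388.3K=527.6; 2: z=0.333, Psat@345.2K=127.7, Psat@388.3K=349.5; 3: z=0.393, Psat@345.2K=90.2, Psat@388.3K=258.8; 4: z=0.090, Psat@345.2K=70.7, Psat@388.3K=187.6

T = 385.3 K

Bubble-point temperature: ΣzᵢPᵢˢᵃᵗ(T) = P. Interpolate ln Pᵢˢᵃᵗ = aᵢ + bᵢ/T.
  T = 345.2 K: ΣzᵢPᵢˢᵃᵗ = 114.47 kPa
  T = 388.3 K: ΣzᵢPᵢˢᵃᵗ = 332.05 kPa
  T = 366.8 K: ΣzᵢPᵢˢᵃᵗ = 201.29 kPa
  T = 377.6 K: ΣzᵢPᵢˢᵃᵗ = 260.65 kPa
  T = 383.0 K: ΣzᵢPᵢˢᵃᵗ = 295.02 kPa
  T = 385.6 K: ΣzᵢPᵢˢᵃᵗ = 312.76 kPa
Interpolating between 383.0 K and 385.6 K gives T ≈ 385.3 K.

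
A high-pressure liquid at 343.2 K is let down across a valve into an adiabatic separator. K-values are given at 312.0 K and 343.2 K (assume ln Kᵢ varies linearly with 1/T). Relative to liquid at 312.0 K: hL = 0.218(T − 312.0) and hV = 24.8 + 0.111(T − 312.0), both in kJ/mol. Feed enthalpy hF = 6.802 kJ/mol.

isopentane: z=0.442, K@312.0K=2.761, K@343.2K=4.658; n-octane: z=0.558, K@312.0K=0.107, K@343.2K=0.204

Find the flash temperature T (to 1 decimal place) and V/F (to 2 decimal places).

T = 317.5 K, V/F = 0.23

Adiabatic flash: solve Rachford–Rice at each trial T, then check hF = ψ·hV(T) + (1−ψ)·hL(T).
  T = 312.0 K: K = (2.761, 0.107), RR gives ψ = 0.178, H_out = 4.417 kJ/mol
  T = 343.2 K: K = (4.658, 0.204), RR gives ψ = 0.403, H_out = 15.445 kJ/mol
  T = 327.6 K: K = (3.631, 0.150), RR gives ψ = 0.308, H_out = 10.524 kJ/mol
  T = 319.8 K: K = (3.177, 0.127), RR gives ψ = 0.250, H_out = 7.694 kJ/mol
  T = 315.9 K: K = (2.964, 0.117), RR gives ψ = 0.216, H_out = 6.126 kJ/mol
  T = 317.9 K: K = (3.072, 0.122), RR gives ψ = 0.234, H_out = 6.946 kJ/mol
Linear interpolation between T = 315.9 (H_out = 6.126) and T = 317.9 (H_out = 6.946) on hF = 6.802 gives T ≈ 317.5 K, at which ψ = 0.23.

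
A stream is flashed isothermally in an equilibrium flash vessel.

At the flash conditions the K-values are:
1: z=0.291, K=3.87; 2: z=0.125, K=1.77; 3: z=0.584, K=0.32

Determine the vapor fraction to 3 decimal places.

Let ψ = V/F and solve Σ zᵢ(Kᵢ−1)/(1+ψ(Kᵢ−1)) = 0.
Feasibility: ΣzᵢKᵢ = 1.534, Σzᵢ/Kᵢ = 1.971 — both > 1, two phases present.
Newton–Raphson from ψ = 0.37:
  ψ = 0.370: g = -0.0507, g' = -1.091 → ψ = 0.324
Converged at ψ = 0.324.

ψ = 0.324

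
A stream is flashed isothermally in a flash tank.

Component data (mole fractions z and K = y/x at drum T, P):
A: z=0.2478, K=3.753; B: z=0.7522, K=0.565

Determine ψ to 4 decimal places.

Binary case is linear: z₁(K₁−1)(1+ψ(K₂−1)) + z₂(K₂−1)(1+ψ(K₁−1)) = 0
⇒ ψ = [z₁(K₁−1)+z₂(K₂−1)] / [−(K₁−1)(K₂−1)] = 0.35499/1.19756 = 0.2964

ψ = 0.2964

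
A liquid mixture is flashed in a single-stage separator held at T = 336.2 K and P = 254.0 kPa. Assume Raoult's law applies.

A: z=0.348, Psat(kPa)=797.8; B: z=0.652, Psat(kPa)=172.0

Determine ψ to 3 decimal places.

ψ = 0.773

Raoult's law: Kᵢ = Pᵢˢᵃᵗ/P = Pᵢˢᵃᵗ/254.0.
  K_A = 797.8/254.0 = 3.14094, K_B = 172.0/254.0 = 0.67717
Let ψ = V/F and solve Σ zᵢ(Kᵢ−1)/(1+ψ(Kᵢ−1)) = 0.
Feasibility: ΣzᵢKᵢ = 1.535, Σzᵢ/Kᵢ = 1.074 — both > 1, two phases present.
Newton–Raphson from ψ = 0.42:
  ψ = 0.420: g = 0.1488, g' = -0.533 → ψ = 0.699
  ψ = 0.699: g = 0.0266, g' = -0.369 → ψ = 0.771
  ψ = 0.771: g = 0.0008, g' = -0.347 → ψ = 0.773
Converged at ψ = 0.773.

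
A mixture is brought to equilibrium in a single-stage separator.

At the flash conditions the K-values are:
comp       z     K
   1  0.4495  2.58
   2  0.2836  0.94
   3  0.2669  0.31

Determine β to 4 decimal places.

Material balance + equilibrium reduce to Σ zᵢ(Kᵢ−1)/(1+β(Kᵢ−1)) = 0.
Check two-phase: ΣzᵢKᵢ = 1.5090 > 1 and Σzᵢ/Kᵢ = 1.3369 > 1, so g(0) = 0.5090 > 0 and g(1) = -0.3369 < 0.
Newton iteration, β⁰ = 0.5:
  β = 0.5000: g = 0.09806, g' = -0.6475 → β = 0.6514
  β = 0.6514: g = -0.00226, g' = -0.6929 → β = 0.6482
Converged at β = 0.6482.

β = 0.6482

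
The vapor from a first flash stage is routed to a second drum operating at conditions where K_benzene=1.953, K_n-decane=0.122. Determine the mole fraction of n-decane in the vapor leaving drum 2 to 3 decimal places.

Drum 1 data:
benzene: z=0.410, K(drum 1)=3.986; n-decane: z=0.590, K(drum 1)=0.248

y_n-decane (drum 2) = 0.063

Drum 1:
Let ψ₁ = V/F and solve Σ zᵢ(Kᵢ−1)/(1+ψ₁(Kᵢ−1)) = 0.
Check two-phase: ΣzᵢKᵢ = 1.781 > 1 and Σzᵢ/Kᵢ = 2.482 > 1, so g(0) = 0.781 > 0 and g(1) = -1.482 < 0.
Iterate (Newton) starting at ψ₁ = 0.3:
  ψ₁ = 0.300: g = 0.0728, g' = -1.573 → ψ₁ = 0.346
  ψ₁ = 0.346: g = 0.0020, g' = -1.494 → ψ₁ = 0.348
Converged at ψ₁ = 0.348.
Drum-1 compositions:
  benzene: x = 0.201, y = 0.802
  n-decane: x = 0.799, y = 0.198
Drum-2 feed = drum-1 vapor: z₂ = (0.8019, 0.1981).
Drum 2:
Rachford–Rice: g(ψ₂) = Σ zᵢ(Kᵢ−1)/(1+ψ₂(Kᵢ−1)) = 0.
Feasibility: ΣzᵢKᵢ = 1.590, Σzᵢ/Kᵢ = 2.034 — both > 1, two phases present.
Binary case is linear: z₁(K₁−1)(1+ψ₂(K₂−1)) + z₂(K₂−1)(1+ψ₂(K₁−1)) = 0
⇒ ψ₂ = [z₁(K₁−1)+z₂(K₂−1)] / [−(K₁−1)(K₂−1)] = 0.5903/0.8367 = 0.705
  benzene: x = 0.480, y = 0.937
  n-decane: x = 0.520, y = 0.063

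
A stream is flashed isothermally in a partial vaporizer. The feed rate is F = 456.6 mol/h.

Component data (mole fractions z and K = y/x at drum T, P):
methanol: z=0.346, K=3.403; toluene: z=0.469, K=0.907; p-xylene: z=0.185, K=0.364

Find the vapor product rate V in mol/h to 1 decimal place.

Let ψ = V/F and solve Σ zᵢ(Kᵢ−1)/(1+ψ(Kᵢ−1)) = 0.
Check two-phase: ΣzᵢKᵢ = 1.670 > 1 and Σzᵢ/Kᵢ = 1.127 > 1, so g(0) = 0.670 > 0 and g(1) = -0.127 < 0.
Newton–Raphson from ψ = 0.5:
  ψ = 0.500: g = 0.1594, g' = -0.578 → ψ = 0.776
  ψ = 0.776: g = 0.0109, g' = -0.540 → ψ = 0.796
Converged at ψ = 0.796.
Then V = ψ·F = 0.7961·456.6 = 363.5 mol/h and L = F − V = 93.1 mol/h.

V = 363.5 mol/h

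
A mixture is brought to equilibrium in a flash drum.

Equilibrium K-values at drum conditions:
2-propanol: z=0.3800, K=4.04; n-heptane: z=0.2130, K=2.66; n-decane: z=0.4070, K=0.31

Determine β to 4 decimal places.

Let β = V/F and solve Σ zᵢ(Kᵢ−1)/(1+β(Kᵢ−1)) = 0.
g(0) = ΣzᵢKᵢ − 1 = 1.2280 and g(1) = 1 − Σzᵢ/Kᵢ = -0.4870, so a root lies in (0, 1).
Newton–Raphson from β = 0.55:
  β = 0.5500: g = 0.16458, g' = -1.1555 → β = 0.6924
  β = 0.6924: g = -0.00121, g' = -1.2018 → β = 0.6914
Converged at β = 0.6914.

β = 0.6914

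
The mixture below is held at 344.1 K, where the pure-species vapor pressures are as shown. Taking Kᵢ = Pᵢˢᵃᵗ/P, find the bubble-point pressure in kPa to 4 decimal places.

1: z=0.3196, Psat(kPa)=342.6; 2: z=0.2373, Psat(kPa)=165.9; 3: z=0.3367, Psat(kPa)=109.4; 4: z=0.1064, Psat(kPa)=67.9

Pbub = 192.9226 kPa

At the bubble point ψ → 0, so ΣzᵢKᵢ = 1 with Kᵢ = Pᵢˢᵃᵗ/P ⇒ P = ΣzᵢPᵢˢᵃᵗ.
P = 0.3196·342.6 + 0.2373·165.9 + 0.3367·109.4 + 0.1064·67.9 = 192.9226 kPa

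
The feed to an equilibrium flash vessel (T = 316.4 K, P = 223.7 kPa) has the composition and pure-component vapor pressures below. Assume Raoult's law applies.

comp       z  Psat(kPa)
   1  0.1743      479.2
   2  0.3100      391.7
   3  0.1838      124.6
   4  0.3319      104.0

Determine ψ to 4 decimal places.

ψ = 0.3779

Raoult's law: Kᵢ = Pᵢˢᵃᵗ/P = Pᵢˢᵃᵗ/223.7.
  K_1 = 479.2/223.7 = 2.142155, K_2 = 391.7/223.7 = 1.751006, K_3 = 124.6/223.7 = 0.556996, K_4 = 104.0/223.7 = 0.464908
Rachford–Rice: g(ψ) = Σ zᵢ(Kᵢ−1)/(1+ψ(Kᵢ−1)) = 0.
Check two-phase: ΣzᵢKᵢ = 1.1729 > 1 and Σzᵢ/Kᵢ = 1.3023 > 1, so g(0) = 0.1729 > 0 and g(1) = -0.3023 < 0.
Iterate (Newton) starting at ψ = 0.5:
  ψ = 0.5000: g = -0.05109, g' = -0.4212 → ψ = 0.3787
  ψ = 0.3787: g = -0.00034, g' = -0.4183 → ψ = 0.3779
Converged at ψ = 0.3779.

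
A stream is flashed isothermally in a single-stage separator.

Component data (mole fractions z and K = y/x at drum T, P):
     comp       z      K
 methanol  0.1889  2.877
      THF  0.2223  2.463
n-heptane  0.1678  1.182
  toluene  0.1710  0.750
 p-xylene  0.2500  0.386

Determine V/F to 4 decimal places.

Material balance + equilibrium reduce to Σ zᵢ(Kᵢ−1)/(1+V/F(Kᵢ−1)) = 0.
Feasibility: ΣzᵢKᵢ = 1.5141, Σzᵢ/Kᵢ = 1.1735 — both > 1, two phases present.
Iterate (Newton) starting at V/F = 0.5:
  V/F = 0.5000: g = 0.12837, g' = -0.5507 → V/F = 0.7331
  V/F = 0.7331: g = 0.00159, g' = -0.5607 → V/F = 0.7359
Converged at V/F = 0.7359.

V/F = 0.7359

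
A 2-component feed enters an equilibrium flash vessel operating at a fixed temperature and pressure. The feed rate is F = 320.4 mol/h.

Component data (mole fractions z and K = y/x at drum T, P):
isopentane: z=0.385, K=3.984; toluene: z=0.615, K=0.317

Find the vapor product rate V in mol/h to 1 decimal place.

Rachford–Rice: g(β) = Σ zᵢ(Kᵢ−1)/(1+β(Kᵢ−1)) = 0.
Check two-phase: ΣzᵢKᵢ = 1.729 > 1 and Σzᵢ/Kᵢ = 2.037 > 1, so g(0) = 0.729 > 0 and g(1) = -1.037 < 0.
Binary case is linear: z₁(K₁−1)(1+β(K₂−1)) + z₂(K₂−1)(1+β(K₁−1)) = 0
⇒ β = [z₁(K₁−1)+z₂(K₂−1)] / [−(K₁−1)(K₂−1)] = 0.7288/2.0381 = 0.358
Then V = β·F = 0.3576·320.4 = 114.6 mol/h and L = F − V = 205.8 mol/h.

V = 114.6 mol/h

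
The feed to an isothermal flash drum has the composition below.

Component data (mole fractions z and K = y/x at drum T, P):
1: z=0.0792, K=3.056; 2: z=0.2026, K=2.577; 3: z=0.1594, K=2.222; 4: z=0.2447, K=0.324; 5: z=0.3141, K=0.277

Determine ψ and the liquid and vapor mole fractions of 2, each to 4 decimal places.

ψ = 0.2602, x_2 = 0.1437, y_2 = 0.3702

Let ψ = V/F and solve Σ zᵢ(Kᵢ−1)/(1+ψ(Kᵢ−1)) = 0.
Check two-phase: ΣzᵢKᵢ = 1.2846 > 1 and Σzᵢ/Kᵢ = 2.0655 > 1, so g(0) = 0.2846 > 0 and g(1) = -1.0655 < 0.
Newton iteration, ψ⁰ = 0.65:
  ψ = 0.6500: g = -0.38748, g' = -1.1983 → ψ = 0.3267
  ψ = 0.3267: g = -0.06210, g' = -0.9265 → ψ = 0.2596
  ψ = 0.2596: g = 0.00053, g' = -0.9465 → ψ = 0.2602
Converged at ψ = 0.2602.
Compositions from xᵢ = zᵢ/(1+ψ(Kᵢ−1)), yᵢ = Kᵢxᵢ:
  1: x = 0.0516, y = 0.1577
  2: x = 0.1437, y = 0.3702
  3: x = 0.1209, y = 0.2687
  4: x = 0.2969, y = 0.0962
  5: x = 0.3869, y = 0.1072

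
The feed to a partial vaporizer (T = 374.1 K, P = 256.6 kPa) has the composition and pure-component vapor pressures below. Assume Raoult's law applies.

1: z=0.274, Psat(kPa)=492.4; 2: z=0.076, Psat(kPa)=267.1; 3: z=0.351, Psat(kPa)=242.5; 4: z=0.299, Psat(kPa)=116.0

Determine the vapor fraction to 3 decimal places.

ψ = 0.244

Raoult's law: Kᵢ = Pᵢˢᵃᵗ/P = Pᵢˢᵃᵗ/256.6.
  K_1 = 492.4/256.6 = 1.91894, K_2 = 267.1/256.6 = 1.04092, K_3 = 242.5/256.6 = 0.94505, K_4 = 116.0/256.6 = 0.45207
Material balance + equilibrium reduce to Σ zᵢ(Kᵢ−1)/(1+ψ(Kᵢ−1)) = 0.
Check two-phase: ΣzᵢKᵢ = 1.072 > 1 and Σzᵢ/Kᵢ = 1.249 > 1, so g(0) = 0.072 > 0 and g(1) = -0.249 < 0.
Newton–Raphson from ψ = 0.57:
  ψ = 0.570: g = -0.0899, g' = -0.291 → ψ = 0.261
  ψ = 0.261: g = -0.0045, g' = -0.274 → ψ = 0.244
Converged at ψ = 0.244.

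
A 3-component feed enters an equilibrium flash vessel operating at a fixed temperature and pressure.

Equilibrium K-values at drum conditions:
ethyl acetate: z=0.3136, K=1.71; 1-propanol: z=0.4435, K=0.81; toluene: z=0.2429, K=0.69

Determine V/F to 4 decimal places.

Material balance + equilibrium reduce to Σ zᵢ(Kᵢ−1)/(1+V/F(Kᵢ−1)) = 0.
Check two-phase: ΣzᵢKᵢ = 1.0631 > 1 and Σzᵢ/Kᵢ = 1.0830 > 1, so g(0) = 0.0631 > 0 and g(1) = -0.0830 < 0.
Newton–Raphson from V/F = 0.63:
  V/F = 0.6300: g = -0.03545, g' = -0.1322 → V/F = 0.3618
  V/F = 0.3618: g = 0.00186, g' = -0.1481 → V/F = 0.3743
  V/F = 0.3743: g = 0.00001, g' = -0.1471 → V/F = 0.3744
Converged at V/F = 0.3744.

V/F = 0.3744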